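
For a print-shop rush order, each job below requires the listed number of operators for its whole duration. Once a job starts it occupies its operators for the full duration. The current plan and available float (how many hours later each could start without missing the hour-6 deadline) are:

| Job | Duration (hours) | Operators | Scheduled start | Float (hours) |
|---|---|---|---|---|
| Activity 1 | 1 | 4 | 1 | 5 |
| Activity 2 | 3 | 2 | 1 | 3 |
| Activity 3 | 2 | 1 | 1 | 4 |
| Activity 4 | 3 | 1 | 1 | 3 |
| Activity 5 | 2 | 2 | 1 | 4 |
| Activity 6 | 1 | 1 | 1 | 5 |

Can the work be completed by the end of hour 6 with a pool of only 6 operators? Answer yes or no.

yes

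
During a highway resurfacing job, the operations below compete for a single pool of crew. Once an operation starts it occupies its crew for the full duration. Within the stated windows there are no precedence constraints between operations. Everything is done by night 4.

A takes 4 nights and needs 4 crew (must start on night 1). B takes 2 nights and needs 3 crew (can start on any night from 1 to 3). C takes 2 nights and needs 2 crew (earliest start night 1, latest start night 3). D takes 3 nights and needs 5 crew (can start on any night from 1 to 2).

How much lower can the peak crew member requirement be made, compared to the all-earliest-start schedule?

2

Early-start peak: n1:14  n2:14  n3:9  n4:4 ⇒ 14.
Leveled (A@1, B@1, C@3, D@1): n1:12  n2:12  n3:11  n4:6 ⇒ 12.
Reduction 14 − 12 = 2.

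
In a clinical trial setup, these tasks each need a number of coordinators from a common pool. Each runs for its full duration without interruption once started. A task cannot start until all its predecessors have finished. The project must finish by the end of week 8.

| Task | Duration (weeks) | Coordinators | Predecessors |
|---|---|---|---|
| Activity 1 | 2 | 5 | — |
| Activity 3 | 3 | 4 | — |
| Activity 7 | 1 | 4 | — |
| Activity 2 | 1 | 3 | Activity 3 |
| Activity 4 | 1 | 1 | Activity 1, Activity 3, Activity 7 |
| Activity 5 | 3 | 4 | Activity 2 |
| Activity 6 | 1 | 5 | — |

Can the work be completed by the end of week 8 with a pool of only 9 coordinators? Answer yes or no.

Schedule Activity 1@1, Activity 3@1, Activity 7@3, Activity 2@4, Activity 4@4, Activity 5@5, Activity 6@4: w1:9  w2:9  w3:8  w4:9  w5:4  w6:4  w7:4  w8:0 — peak 9 ≤ 9.

yes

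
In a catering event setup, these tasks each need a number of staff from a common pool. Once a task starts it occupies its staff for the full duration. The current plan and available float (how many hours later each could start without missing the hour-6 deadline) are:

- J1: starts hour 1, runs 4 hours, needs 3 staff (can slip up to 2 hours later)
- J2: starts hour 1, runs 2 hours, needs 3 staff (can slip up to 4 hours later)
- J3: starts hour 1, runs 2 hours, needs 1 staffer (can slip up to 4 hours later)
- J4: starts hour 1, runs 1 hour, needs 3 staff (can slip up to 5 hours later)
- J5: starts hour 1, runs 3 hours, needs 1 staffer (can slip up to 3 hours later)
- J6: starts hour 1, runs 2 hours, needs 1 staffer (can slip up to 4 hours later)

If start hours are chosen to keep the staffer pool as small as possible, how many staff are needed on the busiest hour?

Early-start (J1@1, J2@1, J3@1, J4@1, J5@1, J6@1) gives peak 12: h1:12  h2:9  h3:4  h4:3  h5:0  h6:0.
Shift J3→3, J4→5, J5→3, J6→3.
Schedule J1@1, J2@1, J3@3, J4@5, J5@3, J6@3: h1:6  h2:6  h3:6  h4:6  h5:4  h6:0 — peak 6.

6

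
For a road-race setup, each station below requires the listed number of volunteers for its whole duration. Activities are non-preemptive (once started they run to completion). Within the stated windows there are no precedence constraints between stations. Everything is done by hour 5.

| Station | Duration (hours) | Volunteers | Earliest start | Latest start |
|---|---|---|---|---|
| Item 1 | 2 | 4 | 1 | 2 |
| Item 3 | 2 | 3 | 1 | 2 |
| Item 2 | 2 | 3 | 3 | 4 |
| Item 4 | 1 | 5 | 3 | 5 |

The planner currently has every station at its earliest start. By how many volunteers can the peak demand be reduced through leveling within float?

1

Early-start peak: h1:7  h2:7  h3:8  h4:3  h5:0 ⇒ 8.
Leveled (Item 1@1, Item 3@1, Item 2@3, Item 4@5): h1:7  h2:7  h3:3  h4:3  h5:5 ⇒ 7.
Reduction 8 − 7 = 1.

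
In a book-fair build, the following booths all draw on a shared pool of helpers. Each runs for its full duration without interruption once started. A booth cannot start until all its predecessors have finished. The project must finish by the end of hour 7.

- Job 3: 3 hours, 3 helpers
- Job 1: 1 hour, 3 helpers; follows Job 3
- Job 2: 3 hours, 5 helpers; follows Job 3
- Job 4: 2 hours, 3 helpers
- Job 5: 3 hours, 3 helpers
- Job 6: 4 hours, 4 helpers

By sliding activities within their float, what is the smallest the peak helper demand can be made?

Early-start (Job 3@1, Job 1@4, Job 2@4, Job 4@1, Job 5@1, Job 6@1) gives peak 13: h1:13  h2:13  h3:10  h4:12  h5:5  h6:5  h7:0.
Shift Job 2→5, Job 6→4.
Schedule Job 3@1, Job 1@4, Job 2@5, Job 4@1, Job 5@1, Job 6@4: h1:9  h2:9  h3:6  h4:7  h5:9  h6:9  h7:9 — peak 9.
Total helper-hours = 58 over 7 hours ⇒ peak ≥ ⌈58/7⌉ = 9, so 9 is optimal.

9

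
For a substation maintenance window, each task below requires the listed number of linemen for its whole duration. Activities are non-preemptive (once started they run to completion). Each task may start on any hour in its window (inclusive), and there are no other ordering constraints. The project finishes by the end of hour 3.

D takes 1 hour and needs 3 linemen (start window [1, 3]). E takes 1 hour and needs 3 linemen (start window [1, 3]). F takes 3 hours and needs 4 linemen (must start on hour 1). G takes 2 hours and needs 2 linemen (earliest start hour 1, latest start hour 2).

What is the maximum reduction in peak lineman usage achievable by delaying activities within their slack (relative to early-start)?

Early-start peak: h1:12  h2:6  h3:4 ⇒ 12.
Leveled (D@1, E@2, F@1, G@1): h1:9  h2:9  h3:4 ⇒ 9.
Reduction 12 − 9 = 3.

3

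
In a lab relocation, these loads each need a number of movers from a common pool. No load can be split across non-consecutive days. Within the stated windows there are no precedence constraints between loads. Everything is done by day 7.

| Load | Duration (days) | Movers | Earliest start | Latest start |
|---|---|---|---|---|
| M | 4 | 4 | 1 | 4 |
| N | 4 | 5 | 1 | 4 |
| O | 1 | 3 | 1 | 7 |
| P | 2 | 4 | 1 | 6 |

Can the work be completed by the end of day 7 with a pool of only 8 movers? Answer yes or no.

no

The minimum achievable peak is 9; 8 < 9, so no feasible schedule stays within the cap.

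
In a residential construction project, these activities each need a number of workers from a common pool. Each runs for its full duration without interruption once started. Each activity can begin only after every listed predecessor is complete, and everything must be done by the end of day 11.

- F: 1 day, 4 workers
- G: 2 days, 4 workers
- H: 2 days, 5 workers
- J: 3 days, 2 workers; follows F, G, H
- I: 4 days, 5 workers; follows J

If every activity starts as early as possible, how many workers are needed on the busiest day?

13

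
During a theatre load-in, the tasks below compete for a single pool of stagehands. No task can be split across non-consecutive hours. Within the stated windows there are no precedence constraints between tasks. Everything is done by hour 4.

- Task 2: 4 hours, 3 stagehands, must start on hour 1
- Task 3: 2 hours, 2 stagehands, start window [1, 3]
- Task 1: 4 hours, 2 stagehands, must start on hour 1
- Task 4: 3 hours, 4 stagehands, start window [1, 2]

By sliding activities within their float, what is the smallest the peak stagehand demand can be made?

11

Schedule Task 2@1, Task 3@1, Task 1@1, Task 4@1: h1:11  h2:11  h3:9  h4:5 — peak 11.
No arrangement of the 6 feasible schedules does better.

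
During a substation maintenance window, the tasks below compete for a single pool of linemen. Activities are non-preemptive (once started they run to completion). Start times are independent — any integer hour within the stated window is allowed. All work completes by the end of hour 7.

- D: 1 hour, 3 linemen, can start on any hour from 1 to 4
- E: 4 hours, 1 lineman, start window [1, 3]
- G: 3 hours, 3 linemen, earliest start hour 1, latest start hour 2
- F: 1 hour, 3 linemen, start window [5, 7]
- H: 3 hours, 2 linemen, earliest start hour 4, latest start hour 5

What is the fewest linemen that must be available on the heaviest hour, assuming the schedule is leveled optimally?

5

Early-start (D@1, E@1, G@1, F@5, H@4) gives peak 7: h1:7  h2:4  h3:4  h4:3  h5:5  h6:2  h7:0.
Shift G→2, H→5.
Schedule D@1, E@1, G@2, F@5, H@5: h1:4  h2:4  h3:4  h4:4  h5:5  h6:2  h7:2 — peak 5.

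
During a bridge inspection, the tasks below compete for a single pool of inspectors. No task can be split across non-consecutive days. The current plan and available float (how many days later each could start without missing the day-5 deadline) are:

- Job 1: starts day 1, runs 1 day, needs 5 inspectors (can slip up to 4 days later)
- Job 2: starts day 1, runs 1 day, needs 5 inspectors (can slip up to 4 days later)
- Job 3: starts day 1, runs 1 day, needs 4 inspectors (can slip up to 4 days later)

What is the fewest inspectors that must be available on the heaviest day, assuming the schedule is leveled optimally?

Early-start (Job 1@1, Job 2@1, Job 3@1) gives peak 14: d1:14  d2:0  d3:0  d4:0  d5:0.
Shift Job 2→2, Job 3→3.
Schedule Job 1@1, Job 2@2, Job 3@3: d1:5  d2:5  d3:4  d4:0  d5:0 — peak 5.

5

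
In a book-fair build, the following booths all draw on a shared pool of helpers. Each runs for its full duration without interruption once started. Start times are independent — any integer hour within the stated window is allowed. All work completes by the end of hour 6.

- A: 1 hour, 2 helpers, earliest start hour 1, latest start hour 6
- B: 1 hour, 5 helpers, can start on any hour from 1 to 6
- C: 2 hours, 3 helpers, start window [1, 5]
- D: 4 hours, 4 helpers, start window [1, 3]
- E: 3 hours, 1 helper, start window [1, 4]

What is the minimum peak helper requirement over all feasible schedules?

7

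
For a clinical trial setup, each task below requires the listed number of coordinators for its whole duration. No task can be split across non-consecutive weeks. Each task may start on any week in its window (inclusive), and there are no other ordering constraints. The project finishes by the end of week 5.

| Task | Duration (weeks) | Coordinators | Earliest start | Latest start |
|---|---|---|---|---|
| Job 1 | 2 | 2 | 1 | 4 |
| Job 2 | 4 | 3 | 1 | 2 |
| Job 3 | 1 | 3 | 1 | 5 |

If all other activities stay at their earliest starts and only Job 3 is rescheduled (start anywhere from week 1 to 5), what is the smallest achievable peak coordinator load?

5

Job 3@1: w1:8  w2:5  w3:3  w4:3  w5:0 → peak 8
Job 3@2: w1:5  w2:8  w3:3  w4:3  w5:0 → peak 8
Job 3@3: w1:5  w2:5  w3:6  w4:3  w5:0 → peak 6
Job 3@4: w1:5  w2:5  w3:3  w4:6  w5:0 → peak 6
Job 3@5: w1:5  w2:5  w3:3  w4:3  w5:3 → peak 5
Best is Job 3@5, peak 5.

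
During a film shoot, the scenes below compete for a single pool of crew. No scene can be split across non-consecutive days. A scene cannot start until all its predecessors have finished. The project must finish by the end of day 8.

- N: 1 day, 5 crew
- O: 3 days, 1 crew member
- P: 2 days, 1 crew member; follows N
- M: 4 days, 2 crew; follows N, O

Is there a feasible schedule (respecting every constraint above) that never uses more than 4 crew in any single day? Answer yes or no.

The minimum achievable peak is 5; 4 < 5, so no feasible schedule stays within the cap.

no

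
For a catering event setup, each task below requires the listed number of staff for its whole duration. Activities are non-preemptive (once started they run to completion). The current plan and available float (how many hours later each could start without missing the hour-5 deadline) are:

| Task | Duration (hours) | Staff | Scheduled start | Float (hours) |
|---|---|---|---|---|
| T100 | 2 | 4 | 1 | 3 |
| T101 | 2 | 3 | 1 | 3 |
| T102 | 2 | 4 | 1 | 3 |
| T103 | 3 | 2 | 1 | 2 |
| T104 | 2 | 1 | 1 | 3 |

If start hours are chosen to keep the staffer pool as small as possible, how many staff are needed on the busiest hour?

Early-start (T100@1, T101@1, T102@1, T103@1, T104@1) gives peak 14: h1:14  h2:14  h3:2  h4:0  h5:0.
Shift T102→3, T103→3, T104→3.
Schedule T100@1, T101@1, T102@3, T103@3, T104@3: h1:7  h2:7  h3:7  h4:7  h5:2 — peak 7.

7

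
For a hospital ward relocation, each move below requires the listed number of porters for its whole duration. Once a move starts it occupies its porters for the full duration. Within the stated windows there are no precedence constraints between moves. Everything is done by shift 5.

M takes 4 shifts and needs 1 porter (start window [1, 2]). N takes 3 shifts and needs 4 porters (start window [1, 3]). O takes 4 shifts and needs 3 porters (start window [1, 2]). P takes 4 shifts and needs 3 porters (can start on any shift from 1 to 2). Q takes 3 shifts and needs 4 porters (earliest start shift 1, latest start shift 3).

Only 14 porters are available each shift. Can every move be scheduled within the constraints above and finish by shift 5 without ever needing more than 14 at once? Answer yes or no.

no

The minimum achievable peak is 15; 14 < 15, so no feasible schedule stays within the cap.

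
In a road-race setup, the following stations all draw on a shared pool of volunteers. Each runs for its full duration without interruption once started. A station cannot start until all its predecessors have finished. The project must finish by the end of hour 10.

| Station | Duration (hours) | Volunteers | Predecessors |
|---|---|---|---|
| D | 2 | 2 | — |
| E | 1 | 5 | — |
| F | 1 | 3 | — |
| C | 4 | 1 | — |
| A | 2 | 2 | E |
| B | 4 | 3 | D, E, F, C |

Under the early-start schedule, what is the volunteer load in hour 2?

At early start, hour 2 has: D, C, A.
Demand: 2 + 1 + 2 = 5.

5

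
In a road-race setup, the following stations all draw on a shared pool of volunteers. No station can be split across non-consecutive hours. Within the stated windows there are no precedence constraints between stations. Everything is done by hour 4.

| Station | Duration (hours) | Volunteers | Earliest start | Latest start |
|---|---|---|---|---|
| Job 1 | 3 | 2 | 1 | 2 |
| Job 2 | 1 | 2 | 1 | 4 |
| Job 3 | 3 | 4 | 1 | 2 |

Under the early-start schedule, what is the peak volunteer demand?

8

Early-start schedule: Job 1@1, Job 2@1, Job 3@1.
Load per hour: hour 1: 8, hour 2: 6, hour 3: 6, hour 4: 0.
Peak is 8.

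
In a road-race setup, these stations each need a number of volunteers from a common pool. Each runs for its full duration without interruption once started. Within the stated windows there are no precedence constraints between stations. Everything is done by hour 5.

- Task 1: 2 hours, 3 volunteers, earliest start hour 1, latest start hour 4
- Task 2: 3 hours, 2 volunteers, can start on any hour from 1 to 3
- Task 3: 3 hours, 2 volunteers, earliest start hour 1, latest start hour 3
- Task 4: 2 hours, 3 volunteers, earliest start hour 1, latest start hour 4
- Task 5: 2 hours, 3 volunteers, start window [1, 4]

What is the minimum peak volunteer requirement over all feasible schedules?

7

Early-start (Task 1@1, Task 2@1, Task 3@1, Task 4@1, Task 5@1) gives peak 13: h1:13  h2:13  h3:4  h4:0  h5:0.
Shift Task 4→3, Task 5→4.
Schedule Task 1@1, Task 2@1, Task 3@1, Task 4@3, Task 5@4: h1:7  h2:7  h3:7  h4:6  h5:3 — peak 7.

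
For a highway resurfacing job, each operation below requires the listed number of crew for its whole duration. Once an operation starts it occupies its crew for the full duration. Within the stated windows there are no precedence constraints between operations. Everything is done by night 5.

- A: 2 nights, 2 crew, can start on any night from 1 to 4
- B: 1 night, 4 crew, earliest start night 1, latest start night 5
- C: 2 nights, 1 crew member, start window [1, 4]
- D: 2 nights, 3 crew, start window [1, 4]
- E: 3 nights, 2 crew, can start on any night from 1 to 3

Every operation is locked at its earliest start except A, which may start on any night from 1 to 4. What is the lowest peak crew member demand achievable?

A@1: n1:12  n2:8  n3:2  n4:0  n5:0 → peak 12
A@2: n1:10  n2:8  n3:4  n4:0  n5:0 → peak 10
A@3: n1:10  n2:6  n3:4  n4:2  n5:0 → peak 10
A@4: n1:10  n2:6  n3:2  n4:2  n5:2 → peak 10
Best is A@2, peak 10.

10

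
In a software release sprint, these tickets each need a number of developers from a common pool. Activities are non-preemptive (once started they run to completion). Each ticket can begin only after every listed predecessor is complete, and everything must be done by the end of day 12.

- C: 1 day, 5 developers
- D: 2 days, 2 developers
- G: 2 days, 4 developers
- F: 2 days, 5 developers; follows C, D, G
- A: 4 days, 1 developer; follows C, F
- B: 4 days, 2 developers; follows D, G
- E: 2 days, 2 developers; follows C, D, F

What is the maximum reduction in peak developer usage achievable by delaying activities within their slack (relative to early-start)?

6

Early-start peak: d1:11  d2:6  d3:7  d4:7  d5:5  d6:5  d7:1  d8:1  d9:0  d10:0  d11:0  d12:0 ⇒ 11.
Leveled (C@1, D@2, G@4, F@6, A@8, B@8, E@8): d1:5  d2:2  d3:2  d4:4  d5:4  d6:5  d7:5  d8:5  d9:5  d10:3  d11:3  d12:0 ⇒ 5.
Reduction 11 − 5 = 6.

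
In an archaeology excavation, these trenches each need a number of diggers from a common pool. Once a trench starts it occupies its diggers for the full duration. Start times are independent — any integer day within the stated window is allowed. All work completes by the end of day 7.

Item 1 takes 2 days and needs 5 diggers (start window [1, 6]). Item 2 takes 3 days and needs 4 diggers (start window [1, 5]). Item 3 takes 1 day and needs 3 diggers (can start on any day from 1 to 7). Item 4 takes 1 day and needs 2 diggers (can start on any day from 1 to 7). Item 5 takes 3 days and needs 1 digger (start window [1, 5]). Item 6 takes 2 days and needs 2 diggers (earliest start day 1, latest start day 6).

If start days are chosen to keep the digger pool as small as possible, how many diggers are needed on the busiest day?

5

Early-start (Item 1@1, Item 2@1, Item 3@1, Item 4@1, Item 5@1, Item 6@1) gives peak 17: d1:17  d2:12  d3:5  d4:0  d5:0  d6:0  d7:0.
Shift Item 2→3, Item 3→6, Item 4→7, Item 5→3, Item 6→6.
Schedule Item 1@1, Item 2@3, Item 3@6, Item 4@7, Item 5@3, Item 6@6: d1:5  d2:5  d3:5  d4:5  d5:5  d6:5  d7:4 — peak 5.
Total digger-days = 34 over 7 days ⇒ peak ≥ ⌈34/7⌉ = 5, so 5 is optimal.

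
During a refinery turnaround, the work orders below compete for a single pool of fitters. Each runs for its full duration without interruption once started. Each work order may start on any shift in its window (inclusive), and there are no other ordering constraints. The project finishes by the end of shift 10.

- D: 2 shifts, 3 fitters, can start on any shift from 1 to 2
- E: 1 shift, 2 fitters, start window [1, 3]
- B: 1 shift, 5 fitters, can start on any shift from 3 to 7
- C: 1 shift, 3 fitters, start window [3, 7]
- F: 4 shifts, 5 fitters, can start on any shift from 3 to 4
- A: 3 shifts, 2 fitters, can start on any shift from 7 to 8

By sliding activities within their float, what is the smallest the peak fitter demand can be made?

Early-start (D@1, E@1, B@3, C@3, F@3, A@7) gives peak 13: s1:5  s2:3  s3:13  s4:5  s5:5  s6:5  s7:2  s8:2  s9:2  s10:0.
Shift F→4.
Schedule D@1, E@1, B@3, C@3, F@4, A@7: s1:5  s2:3  s3:8  s4:5  s5:5  s6:5  s7:7  s8:2  s9:2  s10:0 — peak 8.

8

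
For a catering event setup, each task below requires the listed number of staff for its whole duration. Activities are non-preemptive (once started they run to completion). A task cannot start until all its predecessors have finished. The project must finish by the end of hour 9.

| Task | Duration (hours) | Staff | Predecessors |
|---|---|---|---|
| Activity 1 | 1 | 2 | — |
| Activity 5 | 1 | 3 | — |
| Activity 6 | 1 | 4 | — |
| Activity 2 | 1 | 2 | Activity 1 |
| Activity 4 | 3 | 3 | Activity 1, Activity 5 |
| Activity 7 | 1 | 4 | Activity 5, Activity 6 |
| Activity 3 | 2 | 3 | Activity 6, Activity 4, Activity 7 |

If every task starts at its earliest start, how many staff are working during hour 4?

3

At early start, hour 4 has: Activity 4.
Demand: 3 = 3.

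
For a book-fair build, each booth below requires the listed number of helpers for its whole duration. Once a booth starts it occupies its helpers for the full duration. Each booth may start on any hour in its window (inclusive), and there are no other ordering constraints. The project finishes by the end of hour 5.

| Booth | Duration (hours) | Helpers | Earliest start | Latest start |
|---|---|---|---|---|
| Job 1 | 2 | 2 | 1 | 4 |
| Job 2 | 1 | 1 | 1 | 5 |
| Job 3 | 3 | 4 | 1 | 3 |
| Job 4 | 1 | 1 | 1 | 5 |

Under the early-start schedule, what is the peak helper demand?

8

Early-start schedule: Job 1@1, Job 2@1, Job 3@1, Job 4@1.
Load per hour: hour 1: 8, hour 2: 6, hour 3: 4, hour 4: 0, hour 5: 0.
Peak is 8.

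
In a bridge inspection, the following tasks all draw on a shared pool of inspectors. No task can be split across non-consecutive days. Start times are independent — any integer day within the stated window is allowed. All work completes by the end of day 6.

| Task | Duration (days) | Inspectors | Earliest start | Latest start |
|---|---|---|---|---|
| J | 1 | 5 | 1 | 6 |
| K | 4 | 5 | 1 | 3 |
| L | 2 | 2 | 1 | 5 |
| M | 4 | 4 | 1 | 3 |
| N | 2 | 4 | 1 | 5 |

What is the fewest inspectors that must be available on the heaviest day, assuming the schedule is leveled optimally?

10

Early-start (J@1, K@1, L@1, M@1, N@1) gives peak 20: d1:20  d2:15  d3:9  d4:9  d5:0  d6:0.
Shift L→5, M→2, N→5.
Schedule J@1, K@1, L@5, M@2, N@5: d1:10  d2:9  d3:9  d4:9  d5:10  d6:6 — peak 10.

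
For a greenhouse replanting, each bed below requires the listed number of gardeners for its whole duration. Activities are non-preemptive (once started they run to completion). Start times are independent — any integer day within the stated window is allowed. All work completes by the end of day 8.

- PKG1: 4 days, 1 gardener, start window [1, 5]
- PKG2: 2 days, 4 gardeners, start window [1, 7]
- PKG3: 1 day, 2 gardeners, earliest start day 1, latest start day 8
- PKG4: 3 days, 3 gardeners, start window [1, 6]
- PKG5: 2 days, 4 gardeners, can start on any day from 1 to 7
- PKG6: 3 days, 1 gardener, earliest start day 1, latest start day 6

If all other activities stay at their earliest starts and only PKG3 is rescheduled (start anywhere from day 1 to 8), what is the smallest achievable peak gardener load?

13

PKG3@1: d1:15  d2:13  d3:5  d4:1  d5:0  d6:0  d7:0  d8:0 → peak 15
PKG3@2: d1:13  d2:15  d3:5  d4:1  d5:0  d6:0  d7:0  d8:0 → peak 15
PKG3@3: d1:13  d2:13  d3:7  d4:1  d5:0  d6:0  d7:0  d8:0 → peak 13
PKG3@4: d1:13  d2:13  d3:5  d4:3  d5:0  d6:0  d7:0  d8:0 → peak 13
PKG3@5: d1:13  d2:13  d3:5  d4:1  d5:2  d6:0  d7:0  d8:0 → peak 13
PKG3@6: d1:13  d2:13  d3:5  d4:1  d5:0  d6:2  d7:0  d8:0 → peak 13
PKG3@7: d1:13  d2:13  d3:5  d4:1  d5:0  d6:0  d7:2  d8:0 → peak 13
PKG3@8: d1:13  d2:13  d3:5  d4:1  d5:0  d6:0  d7:0  d8:2 → peak 13
Best is PKG3@3, peak 13.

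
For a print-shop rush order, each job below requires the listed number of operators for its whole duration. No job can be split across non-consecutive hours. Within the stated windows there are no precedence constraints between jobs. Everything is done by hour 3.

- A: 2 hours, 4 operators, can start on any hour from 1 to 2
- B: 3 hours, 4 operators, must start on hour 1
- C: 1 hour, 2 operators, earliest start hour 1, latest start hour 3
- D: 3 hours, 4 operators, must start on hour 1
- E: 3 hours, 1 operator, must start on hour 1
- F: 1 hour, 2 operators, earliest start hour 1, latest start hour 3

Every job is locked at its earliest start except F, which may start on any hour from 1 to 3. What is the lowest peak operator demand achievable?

F@1: h1:17  h2:13  h3:9 → peak 17
F@2: h1:15  h2:15  h3:9 → peak 15
F@3: h1:15  h2:13  h3:11 → peak 15
Best is F@2, peak 15.

15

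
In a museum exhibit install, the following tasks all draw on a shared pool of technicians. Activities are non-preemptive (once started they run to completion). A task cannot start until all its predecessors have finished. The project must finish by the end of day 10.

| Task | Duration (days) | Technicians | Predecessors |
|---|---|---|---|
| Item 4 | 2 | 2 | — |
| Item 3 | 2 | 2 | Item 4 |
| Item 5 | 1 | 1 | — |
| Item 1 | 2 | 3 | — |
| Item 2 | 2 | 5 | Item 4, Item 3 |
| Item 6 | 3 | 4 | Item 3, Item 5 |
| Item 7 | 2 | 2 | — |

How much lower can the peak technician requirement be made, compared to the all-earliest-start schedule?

Early-start peak: d1:8  d2:7  d3:2  d4:2  d5:9  d6:9  d7:4  d8:0  d9:0  d10:0 ⇒ 9.
Leveled (Item 4@1, Item 3@3, Item 5@1, Item 1@2, Item 2@6, Item 6@8, Item 7@4): d1:3  d2:5  d3:5  d4:4  d5:2  d6:5  d7:5  d8:4  d9:4  d10:4 ⇒ 5.
Reduction 9 − 5 = 4.

4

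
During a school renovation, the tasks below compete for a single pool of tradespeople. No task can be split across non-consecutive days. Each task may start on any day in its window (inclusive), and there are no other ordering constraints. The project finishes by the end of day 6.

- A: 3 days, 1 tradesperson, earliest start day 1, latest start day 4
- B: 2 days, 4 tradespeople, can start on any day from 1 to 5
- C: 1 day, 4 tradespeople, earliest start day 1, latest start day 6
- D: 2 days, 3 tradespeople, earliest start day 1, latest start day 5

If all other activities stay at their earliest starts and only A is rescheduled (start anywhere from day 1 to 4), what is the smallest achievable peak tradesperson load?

A@1: d1:12  d2:8  d3:1  d4:0  d5:0  d6:0 → peak 12
A@2: d1:11  d2:8  d3:1  d4:1  d5:0  d6:0 → peak 11
A@3: d1:11  d2:7  d3:1  d4:1  d5:1  d6:0 → peak 11
A@4: d1:11  d2:7  d3:0  d4:1  d5:1  d6:1 → peak 11
Best is A@2, peak 11.

11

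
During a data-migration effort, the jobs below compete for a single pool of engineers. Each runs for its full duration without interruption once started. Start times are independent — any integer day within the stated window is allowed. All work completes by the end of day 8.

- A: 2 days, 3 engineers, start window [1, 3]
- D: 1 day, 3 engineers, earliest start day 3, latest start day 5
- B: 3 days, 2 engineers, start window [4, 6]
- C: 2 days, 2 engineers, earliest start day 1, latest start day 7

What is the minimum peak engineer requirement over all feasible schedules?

3

Early-start (A@1, D@3, B@4, C@1) gives peak 5: d1:5  d2:5  d3:3  d4:2  d5:2  d6:2  d7:0  d8:0.
Shift C→7.
Schedule A@1, D@3, B@4, C@7: d1:3  d2:3  d3:3  d4:2  d5:2  d6:2  d7:2  d8:2 — peak 3.
Total engineer-days = 19 over 8 days ⇒ peak ≥ ⌈19/8⌉ = 3, so 3 is optimal.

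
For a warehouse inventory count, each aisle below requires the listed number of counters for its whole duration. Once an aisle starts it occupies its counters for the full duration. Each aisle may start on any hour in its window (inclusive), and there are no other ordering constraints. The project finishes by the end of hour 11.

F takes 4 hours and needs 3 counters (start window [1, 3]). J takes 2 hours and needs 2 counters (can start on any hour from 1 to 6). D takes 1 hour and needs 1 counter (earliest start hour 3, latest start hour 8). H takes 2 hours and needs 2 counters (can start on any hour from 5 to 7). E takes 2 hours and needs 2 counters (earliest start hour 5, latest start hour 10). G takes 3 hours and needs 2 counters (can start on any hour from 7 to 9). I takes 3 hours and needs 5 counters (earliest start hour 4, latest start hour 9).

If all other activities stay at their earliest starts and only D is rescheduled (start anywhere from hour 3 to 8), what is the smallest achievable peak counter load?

9

D@3: h1:5  h2:5  h3:4  h4:8  h5:9  h6:9  h7:2  h8:2  h9:2  h10:0  h11:0 → peak 9
D@4: h1:5  h2:5  h3:3  h4:9  h5:9  h6:9  h7:2  h8:2  h9:2  h10:0  h11:0 → peak 9
D@5: h1:5  h2:5  h3:3  h4:8  h5:10  h6:9  h7:2  h8:2  h9:2  h10:0  h11:0 → peak 10
D@6: h1:5  h2:5  h3:3  h4:8  h5:9  h6:10  h7:2  h8:2  h9:2  h10:0  h11:0 → peak 10
D@7: h1:5  h2:5  h3:3  h4:8  h5:9  h6:9  h7:3  h8:2  h9:2  h10:0  h11:0 → peak 9
D@8: h1:5  h2:5  h3:3  h4:8  h5:9  h6:9  h7:2  h8:3  h9:2  h10:0  h11:0 → peak 9
Best is D@3, peak 9.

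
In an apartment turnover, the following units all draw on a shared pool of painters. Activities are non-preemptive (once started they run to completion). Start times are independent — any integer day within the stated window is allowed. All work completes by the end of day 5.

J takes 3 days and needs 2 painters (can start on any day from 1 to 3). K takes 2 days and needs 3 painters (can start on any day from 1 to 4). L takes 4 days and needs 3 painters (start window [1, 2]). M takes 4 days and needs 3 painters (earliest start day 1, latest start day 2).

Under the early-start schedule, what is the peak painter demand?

11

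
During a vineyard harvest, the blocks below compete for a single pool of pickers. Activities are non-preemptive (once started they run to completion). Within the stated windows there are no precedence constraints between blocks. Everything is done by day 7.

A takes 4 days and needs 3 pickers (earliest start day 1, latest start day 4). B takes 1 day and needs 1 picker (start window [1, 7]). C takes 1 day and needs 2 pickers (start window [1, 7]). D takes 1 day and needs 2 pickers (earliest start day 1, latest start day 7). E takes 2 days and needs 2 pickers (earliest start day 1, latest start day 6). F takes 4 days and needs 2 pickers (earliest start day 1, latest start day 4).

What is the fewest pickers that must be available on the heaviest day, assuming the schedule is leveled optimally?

5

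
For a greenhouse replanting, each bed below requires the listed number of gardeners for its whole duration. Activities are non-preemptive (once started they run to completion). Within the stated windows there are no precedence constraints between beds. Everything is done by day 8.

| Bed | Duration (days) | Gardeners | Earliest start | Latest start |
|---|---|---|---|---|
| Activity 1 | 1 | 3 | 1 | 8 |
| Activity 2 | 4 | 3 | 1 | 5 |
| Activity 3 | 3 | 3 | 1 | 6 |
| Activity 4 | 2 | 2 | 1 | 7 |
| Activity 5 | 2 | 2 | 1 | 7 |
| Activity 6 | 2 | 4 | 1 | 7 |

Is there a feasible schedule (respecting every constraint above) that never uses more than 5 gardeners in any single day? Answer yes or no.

no

The minimum achievable peak is 6; 5 < 6, so no feasible schedule stays within the cap.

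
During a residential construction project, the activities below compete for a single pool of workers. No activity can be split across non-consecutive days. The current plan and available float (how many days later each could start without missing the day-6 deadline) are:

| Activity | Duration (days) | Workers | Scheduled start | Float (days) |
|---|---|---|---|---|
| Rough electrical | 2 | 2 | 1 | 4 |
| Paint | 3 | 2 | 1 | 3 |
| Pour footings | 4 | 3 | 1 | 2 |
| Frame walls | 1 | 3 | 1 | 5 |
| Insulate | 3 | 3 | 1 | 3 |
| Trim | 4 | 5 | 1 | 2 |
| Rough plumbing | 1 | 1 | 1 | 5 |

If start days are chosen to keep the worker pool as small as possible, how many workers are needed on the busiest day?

Early-start (Rough electrical@1, Paint@1, Pour footings@1, Frame walls@1, Insulate@1, Trim@1, Rough plumbing@1) gives peak 19: d1:19  d2:15  d3:13  d4:8  d5:0  d6:0.
Shift Insulate→4, Trim→3.
Schedule Rough electrical@1, Paint@1, Pour footings@1, Frame walls@1, Insulate@4, Trim@3, Rough plumbing@1: d1:11  d2:7  d3:10  d4:11  d5:8  d6:8 — peak 11.

11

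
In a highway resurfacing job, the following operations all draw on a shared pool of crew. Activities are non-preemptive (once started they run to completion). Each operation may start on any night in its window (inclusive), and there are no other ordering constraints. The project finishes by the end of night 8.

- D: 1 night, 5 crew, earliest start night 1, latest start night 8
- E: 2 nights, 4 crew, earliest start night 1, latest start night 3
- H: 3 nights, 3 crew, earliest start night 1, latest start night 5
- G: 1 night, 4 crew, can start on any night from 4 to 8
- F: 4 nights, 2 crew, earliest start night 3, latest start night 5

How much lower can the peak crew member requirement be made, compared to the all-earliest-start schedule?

7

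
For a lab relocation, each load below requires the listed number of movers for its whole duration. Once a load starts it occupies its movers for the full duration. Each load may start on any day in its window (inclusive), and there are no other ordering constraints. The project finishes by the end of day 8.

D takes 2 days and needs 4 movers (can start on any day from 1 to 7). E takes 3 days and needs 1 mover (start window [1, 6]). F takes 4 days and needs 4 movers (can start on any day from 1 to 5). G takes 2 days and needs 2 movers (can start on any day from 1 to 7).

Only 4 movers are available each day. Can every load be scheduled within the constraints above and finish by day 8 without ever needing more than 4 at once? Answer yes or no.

no

The minimum achievable peak is 5; 4 < 5, so no feasible schedule stays within the cap.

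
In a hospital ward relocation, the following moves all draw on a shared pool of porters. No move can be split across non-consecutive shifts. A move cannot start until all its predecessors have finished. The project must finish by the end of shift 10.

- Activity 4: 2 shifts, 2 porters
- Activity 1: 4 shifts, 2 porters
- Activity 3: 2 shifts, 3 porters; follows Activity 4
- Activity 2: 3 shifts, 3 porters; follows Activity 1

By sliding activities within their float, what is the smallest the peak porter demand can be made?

4

Early-start (Activity 4@1, Activity 1@1, Activity 3@3, Activity 2@5) gives peak 5: s1:4  s2:4  s3:5  s4:5  s5:3  s6:3  s7:3  s8:0  s9:0  s10:0.
Shift Activity 3→5, Activity 2→7.
Schedule Activity 4@1, Activity 1@1, Activity 3@5, Activity 2@7: s1:4  s2:4  s3:2  s4:2  s5:3  s6:3  s7:3  s8:3  s9:3  s10:0 — peak 4.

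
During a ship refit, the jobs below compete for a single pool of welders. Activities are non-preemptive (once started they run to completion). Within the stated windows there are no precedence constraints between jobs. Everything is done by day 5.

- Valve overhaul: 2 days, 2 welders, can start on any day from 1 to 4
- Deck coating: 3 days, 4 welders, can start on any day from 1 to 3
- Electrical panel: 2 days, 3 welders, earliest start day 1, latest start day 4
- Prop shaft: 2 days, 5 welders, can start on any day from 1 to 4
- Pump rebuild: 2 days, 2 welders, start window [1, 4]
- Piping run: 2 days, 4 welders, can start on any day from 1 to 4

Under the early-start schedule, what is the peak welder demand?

Early-start schedule: Valve overhaul@1, Deck coating@1, Electrical panel@1, Prop shaft@1, Pump rebuild@1, Piping run@1.
Load per day: day 1: 20, day 2: 20, day 3: 4, day 4: 0, day 5: 0.
Peak is 20.

20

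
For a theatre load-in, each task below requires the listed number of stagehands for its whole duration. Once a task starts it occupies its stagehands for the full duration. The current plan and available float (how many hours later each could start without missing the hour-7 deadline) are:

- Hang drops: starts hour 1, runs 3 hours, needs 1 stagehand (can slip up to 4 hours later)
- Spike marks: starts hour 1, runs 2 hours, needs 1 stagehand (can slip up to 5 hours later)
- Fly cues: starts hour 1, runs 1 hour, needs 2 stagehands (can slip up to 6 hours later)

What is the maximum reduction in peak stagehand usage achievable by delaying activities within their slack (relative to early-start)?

Early-start peak: h1:4  h2:2  h3:1  h4:0  h5:0  h6:0  h7:0 ⇒ 4.
Leveled (Hang drops@1, Spike marks@1, Fly cues@4): h1:2  h2:2  h3:1  h4:2  h5:0  h6:0  h7:0 ⇒ 2.
Reduction 4 − 2 = 2.

2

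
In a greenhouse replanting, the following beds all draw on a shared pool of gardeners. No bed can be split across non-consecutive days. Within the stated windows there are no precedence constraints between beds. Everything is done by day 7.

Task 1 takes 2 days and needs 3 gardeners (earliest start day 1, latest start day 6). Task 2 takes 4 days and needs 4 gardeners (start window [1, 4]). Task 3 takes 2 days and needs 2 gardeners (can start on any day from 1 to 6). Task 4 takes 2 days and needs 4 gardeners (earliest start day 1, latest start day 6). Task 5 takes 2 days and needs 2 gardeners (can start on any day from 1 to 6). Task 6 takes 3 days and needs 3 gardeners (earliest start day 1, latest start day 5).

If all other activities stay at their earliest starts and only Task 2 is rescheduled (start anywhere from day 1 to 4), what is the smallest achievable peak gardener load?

14

Task 2@1: d1:18  d2:18  d3:7  d4:4  d5:0  d6:0  d7:0 → peak 18
Task 2@2: d1:14  d2:18  d3:7  d4:4  d5:4  d6:0  d7:0 → peak 18
Task 2@3: d1:14  d2:14  d3:7  d4:4  d5:4  d6:4  d7:0 → peak 14
Task 2@4: d1:14  d2:14  d3:3  d4:4  d5:4  d6:4  d7:4 → peak 14
Best is Task 2@3, peak 14.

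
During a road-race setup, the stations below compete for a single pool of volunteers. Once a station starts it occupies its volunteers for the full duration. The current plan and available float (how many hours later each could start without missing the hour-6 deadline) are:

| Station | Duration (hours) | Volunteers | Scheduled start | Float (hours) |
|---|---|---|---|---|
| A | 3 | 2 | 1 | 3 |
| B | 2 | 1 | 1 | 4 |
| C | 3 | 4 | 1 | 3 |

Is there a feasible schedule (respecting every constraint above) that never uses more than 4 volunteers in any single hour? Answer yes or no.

Schedule A@1, B@1, C@4: h1:3  h2:3  h3:2  h4:4  h5:4  h6:4 — peak 4 ≤ 4.

yes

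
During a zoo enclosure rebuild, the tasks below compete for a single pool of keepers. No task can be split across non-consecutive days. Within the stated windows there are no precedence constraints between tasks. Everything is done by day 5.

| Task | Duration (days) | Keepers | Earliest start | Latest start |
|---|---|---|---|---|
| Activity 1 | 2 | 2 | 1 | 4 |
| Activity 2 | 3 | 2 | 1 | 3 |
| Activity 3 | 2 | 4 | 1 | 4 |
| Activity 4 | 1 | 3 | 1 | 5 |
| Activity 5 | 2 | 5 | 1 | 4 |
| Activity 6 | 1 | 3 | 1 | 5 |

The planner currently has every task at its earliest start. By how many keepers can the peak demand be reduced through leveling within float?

Early-start peak: d1:19  d2:13  d3:2  d4:0  d5:0 ⇒ 19.
Leveled (Activity 1@2, Activity 2@3, Activity 3@1, Activity 4@1, Activity 5@4, Activity 6@3): d1:7  d2:6  d3:7  d4:7  d5:7 ⇒ 7.
Reduction 19 − 7 = 12.

12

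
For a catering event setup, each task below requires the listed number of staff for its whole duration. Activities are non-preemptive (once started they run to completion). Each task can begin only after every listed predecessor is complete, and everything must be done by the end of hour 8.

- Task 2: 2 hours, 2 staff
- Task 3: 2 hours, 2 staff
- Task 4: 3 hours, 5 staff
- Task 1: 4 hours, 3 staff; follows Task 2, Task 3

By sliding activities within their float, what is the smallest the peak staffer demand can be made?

7

Early-start (Task 2@1, Task 3@1, Task 4@1, Task 1@3) gives peak 9: h1:9  h2:9  h3:8  h4:3  h5:3  h6:3  h7:0  h8:0.
Shift Task 3→3, Task 1→5.
Schedule Task 2@1, Task 3@3, Task 4@1, Task 1@5: h1:7  h2:7  h3:7  h4:2  h5:3  h6:3  h7:3  h8:3 — peak 7.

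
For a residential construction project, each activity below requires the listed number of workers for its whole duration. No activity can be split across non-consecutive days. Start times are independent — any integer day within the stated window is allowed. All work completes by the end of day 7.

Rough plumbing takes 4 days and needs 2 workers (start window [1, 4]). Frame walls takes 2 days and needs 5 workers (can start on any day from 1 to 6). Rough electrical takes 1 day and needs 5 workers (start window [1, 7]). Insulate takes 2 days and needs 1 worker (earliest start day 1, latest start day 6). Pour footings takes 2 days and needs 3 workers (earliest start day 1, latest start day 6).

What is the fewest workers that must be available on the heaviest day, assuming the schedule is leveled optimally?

Early-start (Rough plumbing@1, Frame walls@1, Rough electrical@1, Insulate@1, Pour footings@1) gives peak 16: d1:16  d2:11  d3:2  d4:2  d5:0  d6:0  d7:0.
Shift Frame walls→5, Rough electrical→7, Pour footings→3.
Schedule Rough plumbing@1, Frame walls@5, Rough electrical@7, Insulate@1, Pour footings@3: d1:3  d2:3  d3:5  d4:5  d5:5  d6:5  d7:5 — peak 5.
Total worker-days = 31 over 7 days ⇒ peak ≥ ⌈31/7⌉ = 5, so 5 is optimal.

5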